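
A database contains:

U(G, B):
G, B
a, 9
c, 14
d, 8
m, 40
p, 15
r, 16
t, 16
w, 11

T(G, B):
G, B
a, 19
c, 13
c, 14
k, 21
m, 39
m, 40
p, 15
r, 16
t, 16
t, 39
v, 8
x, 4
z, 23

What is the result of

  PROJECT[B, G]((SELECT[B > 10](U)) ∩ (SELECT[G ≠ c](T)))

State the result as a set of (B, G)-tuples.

{(15, p), (16, r), (16, t), (40, m)}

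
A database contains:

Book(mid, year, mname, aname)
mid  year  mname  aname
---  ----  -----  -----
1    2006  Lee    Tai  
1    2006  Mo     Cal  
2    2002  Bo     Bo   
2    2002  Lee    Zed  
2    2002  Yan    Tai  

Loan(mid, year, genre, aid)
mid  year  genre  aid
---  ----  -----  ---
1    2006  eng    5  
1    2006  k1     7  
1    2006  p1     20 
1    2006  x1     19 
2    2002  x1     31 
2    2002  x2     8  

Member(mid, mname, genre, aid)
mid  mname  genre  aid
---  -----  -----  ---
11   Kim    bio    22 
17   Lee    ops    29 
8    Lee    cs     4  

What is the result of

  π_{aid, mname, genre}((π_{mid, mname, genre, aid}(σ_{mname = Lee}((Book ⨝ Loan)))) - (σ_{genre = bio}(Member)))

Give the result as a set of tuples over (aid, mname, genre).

{(19, Lee, x1), (20, Lee, p1), (31, Lee, x1), (5, Lee, eng), (7, Lee, k1), (8, Lee, x2)}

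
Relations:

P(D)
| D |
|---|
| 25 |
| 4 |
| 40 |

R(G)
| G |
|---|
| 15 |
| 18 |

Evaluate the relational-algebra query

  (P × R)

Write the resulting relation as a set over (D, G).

{(25, 15), (25, 18), (4, 15), (4, 18), (40, 15), (40, 18)}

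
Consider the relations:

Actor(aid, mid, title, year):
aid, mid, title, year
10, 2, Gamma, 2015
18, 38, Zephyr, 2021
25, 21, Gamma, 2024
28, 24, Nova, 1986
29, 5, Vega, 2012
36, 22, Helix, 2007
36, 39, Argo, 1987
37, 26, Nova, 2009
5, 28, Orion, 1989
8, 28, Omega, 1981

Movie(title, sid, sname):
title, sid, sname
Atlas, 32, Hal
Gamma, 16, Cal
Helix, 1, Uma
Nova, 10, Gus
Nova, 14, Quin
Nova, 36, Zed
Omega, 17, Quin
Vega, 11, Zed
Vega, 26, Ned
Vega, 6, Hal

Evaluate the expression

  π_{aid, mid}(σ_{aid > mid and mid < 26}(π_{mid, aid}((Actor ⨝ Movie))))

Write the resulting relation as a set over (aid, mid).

Natural join on title: {(10, 2, Gamma, 2015, 16, Cal), (25, 21, Gamma, 2024, 16, Cal), (28, 24, Nova, 1986, 10, Gus), (28, 24, Nova, 1986, 14, Quin), (28, 24, Nova, 1986, 36, Zed), (29, 5, Vega, 2012, 11, Zed), (29, 5, Vega, 2012, 26, Ned), (29, 5, Vega, 2012, 6, Hal), (36, 22, Helix, 2007, 1, Uma), (37, 26, Nova, 2009, 10, Gus), (37, 26, Nova, 2009, 14, Quin), (37, 26, Nova, 2009, 36, Zed), (8, 28, Omega, 1981, 17, Quin)}
Projecting to mid, aid (6 duplicate(s) eliminated): {(2, 10), (21, 25), (22, 36), (24, 28), (26, 37), (28, 8), (5, 29)}
Apply σ_{aid > mid and mid < 26}; surviving tuples: {(2, 10), (21, 25), (22, 36), (24, 28), (5, 29)}
Projecting to aid, mid: {(10, 2), (25, 21), (28, 24), (29, 5), (36, 22)}

{(10, 2), (25, 21), (28, 24), (29, 5), (36, 22)}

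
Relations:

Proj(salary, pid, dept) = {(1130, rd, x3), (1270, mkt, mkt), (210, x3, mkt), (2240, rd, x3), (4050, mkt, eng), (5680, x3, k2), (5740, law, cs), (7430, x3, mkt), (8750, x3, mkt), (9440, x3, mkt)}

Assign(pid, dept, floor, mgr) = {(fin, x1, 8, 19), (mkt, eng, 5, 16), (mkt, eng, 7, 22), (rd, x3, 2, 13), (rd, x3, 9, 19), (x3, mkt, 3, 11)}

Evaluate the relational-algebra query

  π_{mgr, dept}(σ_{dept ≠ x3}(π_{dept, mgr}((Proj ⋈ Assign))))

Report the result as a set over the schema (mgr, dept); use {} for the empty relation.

Proj ⋈ Assign (natural join on pid, dept): {(1130, rd, x3, 2, 13), (1130, rd, x3, 9, 19), (210, x3, mkt, 3, 11), (2240, rd, x3, 2, 13), (2240, rd, x3, 9, 19), (4050, mkt, eng, 5, 16), (4050, mkt, eng, 7, 22), (7430, x3, mkt, 3, 11), (8750, x3, mkt, 3, 11), (9440, x3, mkt, 3, 11)}
Projecting to dept, mgr (5 duplicate(s) eliminated): {(eng, 16), (eng, 22), (mkt, 11), (x3, 13), (x3, 19)}
σ[dept ≠ x3]: keep tuples satisfying dept ≠ x3 → {(eng, 16), (eng, 22), (mkt, 11)}
Projecting to mgr, dept: {(11, mkt), (16, eng), (22, eng)}

{(11, mkt), (16, eng), (22, eng)}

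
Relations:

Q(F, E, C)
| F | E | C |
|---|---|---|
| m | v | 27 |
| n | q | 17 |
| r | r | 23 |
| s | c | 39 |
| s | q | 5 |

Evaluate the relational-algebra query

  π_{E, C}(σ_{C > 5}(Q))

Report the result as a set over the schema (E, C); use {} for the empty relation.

{(c, 39), (q, 17), (r, 23), (v, 27)}

σ[C > 5]: keep tuples satisfying C > 5 → {(m, v, 27), (n, q, 17), (r, r, 23), (s, c, 39)}
Projecting to E, C: {(c, 39), (q, 17), (r, 23), (v, 27)}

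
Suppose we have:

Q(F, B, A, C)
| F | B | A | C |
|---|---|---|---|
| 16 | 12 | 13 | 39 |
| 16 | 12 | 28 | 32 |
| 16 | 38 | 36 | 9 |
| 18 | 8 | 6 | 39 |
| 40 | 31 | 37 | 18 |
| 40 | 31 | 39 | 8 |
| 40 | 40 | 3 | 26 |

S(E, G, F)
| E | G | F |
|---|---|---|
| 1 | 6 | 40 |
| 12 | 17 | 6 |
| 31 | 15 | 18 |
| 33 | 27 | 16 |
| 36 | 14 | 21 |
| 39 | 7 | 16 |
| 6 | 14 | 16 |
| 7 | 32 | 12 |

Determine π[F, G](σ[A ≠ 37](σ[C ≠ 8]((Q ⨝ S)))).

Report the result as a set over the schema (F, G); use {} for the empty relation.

{(16, 14), (16, 27), (16, 7), (18, 15), (40, 6)}

Q ⋈ S (natural join on F): {(16, 12, 13, 39, 33, 27), (16, 12, 13, 39, 39, 7), (16, 12, 13, 39, 6, 14), (16, 12, 28, 32, 33, 27), (16, 12, 28, 32, 39, 7), (16, 12, 28, 32, 6, 14), (16, 38, 36, 9, 33, 27), (16, 38, 36, 9, 39, 7), (16, 38, 36, 9, 6, 14), (18, 8, 6, 39, 31, 15), (40, 31, 37, 18, 1, 6), (40, 31, 39, 8, 1, 6), (40, 40, 3, 26, 1, 6)}
Filtering on C ≠ 8 leaves {(16, 12, 13, 39, 33, 27), (16, 12, 13, 39, 39, 7), (16, 12, 13, 39, 6, 14), (16, 12, 28, 32, 33, 27), (16, 12, 28, 32, 39, 7), (16, 12, 28, 32, 6, 14), (16, 38, 36, 9, 33, 27), (16, 38, 36, 9, 39, 7), (16, 38, 36, 9, 6, 14), (18, 8, 6, 39, 31, 15), (40, 31, 37, 18, 1, 6), (40, 40, 3, 26, 1, 6)}.
Filtering on A ≠ 37 leaves {(16, 12, 13, 39, 33, 27), (16, 12, 13, 39, 39, 7), (16, 12, 13, 39, 6, 14), (16, 12, 28, 32, 33, 27), (16, 12, 28, 32, 39, 7), (16, 12, 28, 32, 6, 14), (16, 38, 36, 9, 33, 27), (16, 38, 36, 9, 39, 7), (16, 38, 36, 9, 6, 14), (18, 8, 6, 39, 31, 15), (40, 40, 3, 26, 1, 6)}.
π_{F, G} gives {(16, 14), (16, 27), (16, 7), (18, 15), (40, 6)} (6 duplicate(s) eliminated).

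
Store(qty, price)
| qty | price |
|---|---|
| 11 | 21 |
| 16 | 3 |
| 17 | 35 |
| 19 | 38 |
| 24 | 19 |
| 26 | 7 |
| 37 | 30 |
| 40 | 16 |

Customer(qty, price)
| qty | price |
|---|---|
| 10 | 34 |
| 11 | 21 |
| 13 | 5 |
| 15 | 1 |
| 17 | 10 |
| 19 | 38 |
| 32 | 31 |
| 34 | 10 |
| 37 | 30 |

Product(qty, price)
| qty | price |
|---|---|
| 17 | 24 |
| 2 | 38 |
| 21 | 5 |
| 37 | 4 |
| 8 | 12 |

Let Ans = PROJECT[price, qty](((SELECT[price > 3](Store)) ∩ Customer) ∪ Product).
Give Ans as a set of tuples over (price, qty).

{(12, 8), (21, 11), (24, 17), (30, 37), (38, 19), (38, 2), (4, 37), (5, 21)}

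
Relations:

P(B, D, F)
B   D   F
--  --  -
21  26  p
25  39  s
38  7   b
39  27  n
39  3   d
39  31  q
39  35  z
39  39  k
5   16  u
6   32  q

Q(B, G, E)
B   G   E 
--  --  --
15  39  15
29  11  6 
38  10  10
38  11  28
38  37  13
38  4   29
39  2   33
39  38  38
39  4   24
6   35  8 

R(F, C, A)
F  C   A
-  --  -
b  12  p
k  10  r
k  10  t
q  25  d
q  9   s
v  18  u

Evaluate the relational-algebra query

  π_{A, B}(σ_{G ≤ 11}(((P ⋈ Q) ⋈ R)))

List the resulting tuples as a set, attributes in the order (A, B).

Joining P and Q on B yields {(38, 7, b, 10, 10), (38, 7, b, 11, 28), (38, 7, b, 37, 13), (38, 7, b, 4, 29), (39, 27, n, 2, 33), (39, 27, n, 38, 38), (39, 27, n, 4, 24), (39, 3, d, 2, 33), (39, 3, d, 38, 38), (39, 3, d, 4, 24), (39, 31, q, 2, 33), (39, 31, q, 38, 38), (39, 31, q, 4, 24), (39, 35, z, 2, 33), (39, 35, z, 38, 38), (39, 35, z, 4, 24), (39, 39, k, 2, 33), (39, 39, k, 38, 38), (39, 39, k, 4, 24), (6, 32, q, 35, 8)}.
Joining (P ⋈ Q) and R on F yields {(38, 7, b, 10, 10, 12, p), (38, 7, b, 11, 28, 12, p), (38, 7, b, 37, 13, 12, p), (38, 7, b, 4, 29, 12, p), (39, 31, q, 2, 33, 25, d), (39, 31, q, 2, 33, 9, s), (39, 31, q, 38, 38, 25, d), (39, 31, q, 38, 38, 9, s), (39, 31, q, 4, 24, 25, d), (39, 31, q, 4, 24, 9, s), (39, 39, k, 2, 33, 10, r), (39, 39, k, 2, 33, 10, t), (39, 39, k, 38, 38, 10, r), (39, 39, k, 38, 38, 10, t), (39, 39, k, 4, 24, 10, r), (39, 39, k, 4, 24, 10, t), (6, 32, q, 35, 8, 25, d), (6, 32, q, 35, 8, 9, s)}.
Filtering on G ≤ 11 leaves {(38, 7, b, 10, 10, 12, p), (38, 7, b, 11, 28, 12, p), (38, 7, b, 4, 29, 12, p), (39, 31, q, 2, 33, 25, d), (39, 31, q, 2, 33, 9, s), (39, 31, q, 4, 24, 25, d), (39, 31, q, 4, 24, 9, s), (39, 39, k, 2, 33, 10, r), (39, 39, k, 2, 33, 10, t), (39, 39, k, 4, 24, 10, r), (39, 39, k, 4, 24, 10, t)}.
π[A, B]: project onto (A, B) (6 duplicate(s) eliminated) → {(d, 39), (p, 38), (r, 39), (s, 39), (t, 39)}

{(d, 39), (p, 38), (r, 39), (s, 39), (t, 39)}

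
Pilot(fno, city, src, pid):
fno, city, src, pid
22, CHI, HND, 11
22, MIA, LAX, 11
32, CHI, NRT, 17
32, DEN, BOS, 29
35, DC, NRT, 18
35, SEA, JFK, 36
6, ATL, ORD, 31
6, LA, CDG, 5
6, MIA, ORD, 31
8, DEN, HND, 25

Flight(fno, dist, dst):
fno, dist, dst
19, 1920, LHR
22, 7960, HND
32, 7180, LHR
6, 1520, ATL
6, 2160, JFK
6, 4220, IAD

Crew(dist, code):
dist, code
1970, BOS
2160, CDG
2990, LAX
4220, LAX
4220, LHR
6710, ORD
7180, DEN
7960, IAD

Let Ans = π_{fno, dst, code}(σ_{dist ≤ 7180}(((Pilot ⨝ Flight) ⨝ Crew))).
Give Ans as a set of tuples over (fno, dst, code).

{(32, LHR, DEN), (6, IAD, LAX), (6, IAD, LHR), (6, JFK, CDG)}

Natural join on fno: {(22, CHI, HND, 11, 7960, HND), (22, MIA, LAX, 11, 7960, HND), (32, CHI, NRT, 17, 7180, LHR), (32, DEN, BOS, 29, 7180, LHR), (6, ATL, ORD, 31, 1520, ATL), (6, ATL, ORD, 31, 2160, JFK), (6, ATL, ORD, 31, 4220, IAD), (6, LA, CDG, 5, 1520, ATL), (6, LA, CDG, 5, 2160, JFK), (6, LA, CDG, 5, 4220, IAD), (6, MIA, ORD, 31, 1520, ATL), (6, MIA, ORD, 31, 2160, JFK), (6, MIA, ORD, 31, 4220, IAD)}
Natural join on dist: {(22, CHI, HND, 11, 7960, HND, IAD), (22, MIA, LAX, 11, 7960, HND, IAD), (32, CHI, NRT, 17, 7180, LHR, DEN), (32, DEN, BOS, 29, 7180, LHR, DEN), (6, ATL, ORD, 31, 2160, JFK, CDG), (6, ATL, ORD, 31, 4220, IAD, LAX), (6, ATL, ORD, 31, 4220, IAD, LHR), (6, LA, CDG, 5, 2160, JFK, CDG), (6, LA, CDG, 5, 4220, IAD, LAX), (6, LA, CDG, 5, 4220, IAD, LHR), (6, MIA, ORD, 31, 2160, JFK, CDG), (6, MIA, ORD, 31, 4220, IAD, LAX), (6, MIA, ORD, 31, 4220, IAD, LHR)}
σ[dist ≤ 7180]: keep tuples satisfying dist ≤ 7180 → {(32, CHI, NRT, 17, 7180, LHR, DEN), (32, DEN, BOS, 29, 7180, LHR, DEN), (6, ATL, ORD, 31, 2160, JFK, CDG), (6, ATL, ORD, 31, 4220, IAD, LAX), (6, ATL, ORD, 31, 4220, IAD, LHR), (6, LA, CDG, 5, 2160, JFK, CDG), (6, LA, CDG, 5, 4220, IAD, LAX), (6, LA, CDG, 5, 4220, IAD, LHR), (6, MIA, ORD, 31, 2160, JFK, CDG), (6, MIA, ORD, 31, 4220, IAD, LAX), (6, MIA, ORD, 31, 4220, IAD, LHR)}
Projecting to fno, dst, code (7 duplicate(s) eliminated): {(32, LHR, DEN), (6, IAD, LAX), (6, IAD, LHR), (6, JFK, CDG)}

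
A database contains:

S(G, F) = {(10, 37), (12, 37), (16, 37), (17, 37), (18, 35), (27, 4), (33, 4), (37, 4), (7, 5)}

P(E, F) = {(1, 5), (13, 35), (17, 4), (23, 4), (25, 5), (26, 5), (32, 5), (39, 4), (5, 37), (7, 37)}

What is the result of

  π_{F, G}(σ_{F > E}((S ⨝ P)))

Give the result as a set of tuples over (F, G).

Joining S and P on F yields {(10, 37, 5), (10, 37, 7), (12, 37, 5), (12, 37, 7), (16, 37, 5), (16, 37, 7), (17, 37, 5), (17, 37, 7), (18, 35, 13), (27, 4, 17), (27, 4, 23), (27, 4, 39), (33, 4, 17), (33, 4, 23), (33, 4, 39), (37, 4, 17), (37, 4, 23), (37, 4, 39), (7, 5, 1), (7, 5, 25), (7, 5, 26), (7, 5, 32)}.
Filtering on F > E leaves {(10, 37, 5), (10, 37, 7), (12, 37, 5), (12, 37, 7), (16, 37, 5), (16, 37, 7), (17, 37, 5), (17, 37, 7), (18, 35, 13), (7, 5, 1)}.
Projecting to F, G (4 duplicate(s) eliminated): {(35, 18), (37, 10), (37, 12), (37, 16), (37, 17), (5, 7)}

{(35, 18), (37, 10), (37, 12), (37, 16), (37, 17), (5, 7)}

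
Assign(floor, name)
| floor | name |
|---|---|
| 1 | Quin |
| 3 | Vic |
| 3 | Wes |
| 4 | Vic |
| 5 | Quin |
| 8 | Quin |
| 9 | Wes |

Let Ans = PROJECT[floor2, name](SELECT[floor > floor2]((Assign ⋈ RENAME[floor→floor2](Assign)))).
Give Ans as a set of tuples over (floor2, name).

ρ[floor→floor2]: schema becomes (floor2, name); tuples unchanged.
Natural join on name: {(1, Quin, 1), (1, Quin, 5), (1, Quin, 8), (3, Vic, 3), (3, Vic, 4), (3, Wes, 3), (3, Wes, 9), (4, Vic, 3), (4, Vic, 4), (5, Quin, 1), (5, Quin, 5), (5, Quin, 8), (8, Quin, 1), (8, Quin, 5), (8, Quin, 8), (9, Wes, 3), (9, Wes, 9)}
Selection floor > floor2: {(4, Vic, 3), (5, Quin, 1), (8, Quin, 1), (8, Quin, 5), (9, Wes, 3)}
Keep only column(s) floor2, name (1 duplicate(s) eliminated): {(1, Quin), (3, Vic), (3, Wes), (5, Quin)}

{(1, Quin), (3, Vic), (3, Wes), (5, Quin)}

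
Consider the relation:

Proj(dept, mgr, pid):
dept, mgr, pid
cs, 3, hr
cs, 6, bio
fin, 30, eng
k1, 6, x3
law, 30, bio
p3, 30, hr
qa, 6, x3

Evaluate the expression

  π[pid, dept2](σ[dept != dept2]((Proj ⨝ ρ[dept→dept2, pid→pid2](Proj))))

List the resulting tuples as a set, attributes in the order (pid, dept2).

{(bio, fin), (bio, k1), (bio, p3), (bio, qa), (eng, law), (eng, p3), (hr, fin), (hr, law), (x3, cs), (x3, k1), (x3, qa)}

ρ[dept→dept2, pid→pid2]: schema becomes (dept2, mgr, pid2); tuples unchanged.
Natural join on mgr: {(cs, 3, hr, cs, hr), (cs, 6, bio, cs, bio), (cs, 6, bio, k1, x3), (cs, 6, bio, qa, x3), (fin, 30, eng, fin, eng), (fin, 30, eng, law, bio), (fin, 30, eng, p3, hr), (k1, 6, x3, cs, bio), (k1, 6, x3, k1, x3), (k1, 6, x3, qa, x3), (law, 30, bio, fin, eng), (law, 30, bio, law, bio), (law, 30, bio, p3, hr), (p3, 30, hr, fin, eng), (p3, 30, hr, law, bio), (p3, 30, hr, p3, hr), (qa, 6, x3, cs, bio), (qa, 6, x3, k1, x3), (qa, 6, x3, qa, x3)}
Filtering on dept != dept2 leaves {(cs, 6, bio, k1, x3), (cs, 6, bio, qa, x3), (fin, 30, eng, law, bio), (fin, 30, eng, p3, hr), (k1, 6, x3, cs, bio), (k1, 6, x3, qa, x3), (law, 30, bio, fin, eng), (law, 30, bio, p3, hr), (p3, 30, hr, fin, eng), (p3, 30, hr, law, bio), (qa, 6, x3, cs, bio), (qa, 6, x3, k1, x3)}.
Projecting to pid, dept2 (1 duplicate(s) eliminated): {(bio, fin), (bio, k1), (bio, p3), (bio, qa), (eng, law), (eng, p3), (hr, fin), (hr, law), (x3, cs), (x3, k1), (x3, qa)}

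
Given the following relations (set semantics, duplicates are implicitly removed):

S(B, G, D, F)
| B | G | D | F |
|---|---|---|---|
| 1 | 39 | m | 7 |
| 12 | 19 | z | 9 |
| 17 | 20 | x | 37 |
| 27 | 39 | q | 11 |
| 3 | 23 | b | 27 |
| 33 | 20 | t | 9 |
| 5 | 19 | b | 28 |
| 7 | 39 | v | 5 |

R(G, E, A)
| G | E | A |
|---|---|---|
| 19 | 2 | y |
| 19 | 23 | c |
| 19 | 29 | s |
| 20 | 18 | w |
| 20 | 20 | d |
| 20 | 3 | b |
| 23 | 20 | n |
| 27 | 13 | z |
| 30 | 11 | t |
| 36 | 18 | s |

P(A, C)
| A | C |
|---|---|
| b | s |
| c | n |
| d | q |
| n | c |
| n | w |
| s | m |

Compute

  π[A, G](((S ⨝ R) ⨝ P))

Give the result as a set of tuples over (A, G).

{(b, 20), (c, 19), (d, 20), (n, 23), (s, 19)}

Natural join on G: {(12, 19, z, 9, 2, y), (12, 19, z, 9, 23, c), (12, 19, z, 9, 29, s), (17, 20, x, 37, 18, w), (17, 20, x, 37, 20, d), (17, 20, x, 37, 3, b), (3, 23, b, 27, 20, n), (33, 20, t, 9, 18, w), (33, 20, t, 9, 20, d), (33, 20, t, 9, 3, b), (5, 19, b, 28, 2, y), (5, 19, b, 28, 23, c), (5, 19, b, 28, 29, s)}
Natural join on A: {(12, 19, z, 9, 23, c, n), (12, 19, z, 9, 29, s, m), (17, 20, x, 37, 20, d, q), (17, 20, x, 37, 3, b, s), (3, 23, b, 27, 20, n, c), (3, 23, b, 27, 20, n, w), (33, 20, t, 9, 20, d, q), (33, 20, t, 9, 3, b, s), (5, 19, b, 28, 23, c, n), (5, 19, b, 28, 29, s, m)}
π_{A, G} gives {(b, 20), (c, 19), (d, 20), (n, 23), (s, 19)} (5 duplicate(s) eliminated).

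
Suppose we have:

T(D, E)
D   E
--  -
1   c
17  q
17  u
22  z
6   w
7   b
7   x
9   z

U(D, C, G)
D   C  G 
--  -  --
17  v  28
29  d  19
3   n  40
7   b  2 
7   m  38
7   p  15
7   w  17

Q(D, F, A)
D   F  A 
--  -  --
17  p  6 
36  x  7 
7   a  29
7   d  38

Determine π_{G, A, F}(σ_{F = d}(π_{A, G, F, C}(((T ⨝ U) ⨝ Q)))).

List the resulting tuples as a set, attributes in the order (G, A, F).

T ⋈ U (natural join on D): {(17, q, v, 28), (17, u, v, 28), (7, b, b, 2), (7, b, m, 38), (7, b, p, 15), (7, b, w, 17), (7, x, b, 2), (7, x, m, 38), (7, x, p, 15), (7, x, w, 17)}
(T ⨝ U) ⋈ Q (natural join on D): {(17, q, v, 28, p, 6), (17, u, v, 28, p, 6), (7, b, b, 2, a, 29), (7, b, b, 2, d, 38), (7, b, m, 38, a, 29), (7, b, m, 38, d, 38), (7, b, p, 15, a, 29), (7, b, p, 15, d, 38), (7, b, w, 17, a, 29), (7, b, w, 17, d, 38), (7, x, b, 2, a, 29), (7, x, b, 2, d, 38), (7, x, m, 38, a, 29), (7, x, m, 38, d, 38), (7, x, p, 15, a, 29), (7, x, p, 15, d, 38), (7, x, w, 17, a, 29), (7, x, w, 17, d, 38)}
π_{A, G, F, C} gives {(29, 15, a, p), (29, 17, a, w), (29, 2, a, b), (29, 38, a, m), (38, 15, d, p), (38, 17, d, w), (38, 2, d, b), (38, 38, d, m), (6, 28, p, v)} (9 duplicate(s) eliminated).
σ[F = d]: keep tuples satisfying F = d → {(38, 15, d, p), (38, 17, d, w), (38, 2, d, b), (38, 38, d, m)}
π_{G, A, F} gives {(15, 38, d), (17, 38, d), (2, 38, d), (38, 38, d)}.

{(15, 38, d), (17, 38, d), (2, 38, d), (38, 38, d)}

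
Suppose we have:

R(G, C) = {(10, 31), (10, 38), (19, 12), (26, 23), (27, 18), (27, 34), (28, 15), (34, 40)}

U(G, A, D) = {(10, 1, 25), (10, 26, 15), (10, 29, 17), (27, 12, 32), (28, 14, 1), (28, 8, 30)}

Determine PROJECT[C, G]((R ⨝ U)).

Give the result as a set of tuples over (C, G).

{(15, 28), (18, 27), (31, 10), (34, 27), (38, 10)}

Joining R and U on G yields {(10, 31, 1, 25), (10, 31, 26, 15), (10, 31, 29, 17), (10, 38, 1, 25), (10, 38, 26, 15), (10, 38, 29, 17), (27, 18, 12, 32), (27, 34, 12, 32), (28, 15, 14, 1), (28, 15, 8, 30)}.
π_{C, G} gives {(15, 28), (18, 27), (31, 10), (34, 27), (38, 10)} (5 duplicate(s) eliminated).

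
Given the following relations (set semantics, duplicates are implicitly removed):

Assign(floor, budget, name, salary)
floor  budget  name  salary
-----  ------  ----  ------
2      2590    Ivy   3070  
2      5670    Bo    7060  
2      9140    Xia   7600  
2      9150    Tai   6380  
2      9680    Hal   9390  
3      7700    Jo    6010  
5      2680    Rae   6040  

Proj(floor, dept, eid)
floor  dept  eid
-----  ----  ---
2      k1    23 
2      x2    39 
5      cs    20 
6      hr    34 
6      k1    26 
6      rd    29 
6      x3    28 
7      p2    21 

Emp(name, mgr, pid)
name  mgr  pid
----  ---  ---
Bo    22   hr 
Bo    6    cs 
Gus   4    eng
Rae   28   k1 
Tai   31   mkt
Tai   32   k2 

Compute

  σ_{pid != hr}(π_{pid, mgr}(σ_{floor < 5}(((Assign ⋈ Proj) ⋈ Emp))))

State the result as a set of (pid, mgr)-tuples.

Assign ⋈ Proj (natural join on floor): {(2, 2590, Ivy, 3070, k1, 23), (2, 2590, Ivy, 3070, x2, 39), (2, 5670, Bo, 7060, k1, 23), (2, 5670, Bo, 7060, x2, 39), (2, 9140, Xia, 7600, k1, 23), (2, 9140, Xia, 7600, x2, 39), (2, 9150, Tai, 6380, k1, 23), (2, 9150, Tai, 6380, x2, 39), (2, 9680, Hal, 9390, k1, 23), (2, 9680, Hal, 9390, x2, 39), (5, 2680, Rae, 6040, cs, 20)}
(Assign ⋈ Proj) ⋈ Emp (natural join on name): {(2, 5670, Bo, 7060, k1, 23, 22, hr), (2, 5670, Bo, 7060, k1, 23, 6, cs), (2, 5670, Bo, 7060, x2, 39, 22, hr), (2, 5670, Bo, 7060, x2, 39, 6, cs), (2, 9150, Tai, 6380, k1, 23, 31, mkt), (2, 9150, Tai, 6380, k1, 23, 32, k2), (2, 9150, Tai, 6380, x2, 39, 31, mkt), (2, 9150, Tai, 6380, x2, 39, 32, k2), (5, 2680, Rae, 6040, cs, 20, 28, k1)}
Apply σ_{floor < 5}; surviving tuples: {(2, 5670, Bo, 7060, k1, 23, 22, hr), (2, 5670, Bo, 7060, k1, 23, 6, cs), (2, 5670, Bo, 7060, x2, 39, 22, hr), (2, 5670, Bo, 7060, x2, 39, 6, cs), (2, 9150, Tai, 6380, k1, 23, 31, mkt), (2, 9150, Tai, 6380, k1, 23, 32, k2), (2, 9150, Tai, 6380, x2, 39, 31, mkt), (2, 9150, Tai, 6380, x2, 39, 32, k2)}
π_{pid, mgr} gives {(cs, 6), (hr, 22), (k2, 32), (mkt, 31)} (4 duplicate(s) eliminated).
Apply σ_{pid != hr}; surviving tuples: {(cs, 6), (k2, 32), (mkt, 31)}

{(cs, 6), (k2, 32), (mkt, 31)}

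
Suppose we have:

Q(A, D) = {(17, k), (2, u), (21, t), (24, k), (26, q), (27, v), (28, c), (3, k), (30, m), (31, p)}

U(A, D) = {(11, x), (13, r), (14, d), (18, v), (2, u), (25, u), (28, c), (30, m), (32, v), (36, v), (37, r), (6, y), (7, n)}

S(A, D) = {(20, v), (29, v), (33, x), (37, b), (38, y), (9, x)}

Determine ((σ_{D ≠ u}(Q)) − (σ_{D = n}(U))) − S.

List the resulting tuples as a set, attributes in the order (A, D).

{(17, k), (21, t), (24, k), (26, q), (27, v), (28, c), (3, k), (30, m), (31, p)}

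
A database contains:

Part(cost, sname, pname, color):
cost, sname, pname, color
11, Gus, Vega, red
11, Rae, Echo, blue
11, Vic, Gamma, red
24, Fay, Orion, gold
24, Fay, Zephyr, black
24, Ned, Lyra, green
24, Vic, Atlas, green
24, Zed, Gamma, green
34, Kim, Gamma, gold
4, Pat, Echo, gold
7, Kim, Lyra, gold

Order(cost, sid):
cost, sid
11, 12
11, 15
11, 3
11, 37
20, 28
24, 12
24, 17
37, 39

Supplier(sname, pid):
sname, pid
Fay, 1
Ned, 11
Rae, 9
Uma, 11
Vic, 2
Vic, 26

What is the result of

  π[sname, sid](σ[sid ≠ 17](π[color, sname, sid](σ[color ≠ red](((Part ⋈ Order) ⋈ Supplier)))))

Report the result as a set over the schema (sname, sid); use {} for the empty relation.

Natural join on cost: {(11, Gus, Vega, red, 12), (11, Gus, Vega, red, 15), (11, Gus, Vega, red, 3), (11, Gus, Vega, red, 37), (11, Rae, Echo, blue, 12), (11, Rae, Echo, blue, 15), (11, Rae, Echo, blue, 3), (11, Rae, Echo, blue, 37), (11, Vic, Gamma, red, 12), (11, Vic, Gamma, red, 15), (11, Vic, Gamma, red, 3), (11, Vic, Gamma, red, 37), (24, Fay, Orion, gold, 12), (24, Fay, Orion, gold, 17), (24, Fay, Zephyr, black, 12), (24, Fay, Zephyr, black, 17), (24, Ned, Lyra, green, 12), (24, Ned, Lyra, green, 17), (24, Vic, Atlas, green, 12), (24, Vic, Atlas, green, 17), (24, Zed, Gamma, green, 12), (24, Zed, Gamma, green, 17)}
Natural join on sname: {(11, Rae, Echo, blue, 12, 9), (11, Rae, Echo, blue, 15, 9), (11, Rae, Echo, blue, 3, 9), (11, Rae, Echo, blue, 37, 9), (11, Vic, Gamma, red, 12, 2), (11, Vic, Gamma, red, 12, 26), (11, Vic, Gamma, red, 15, 2), (11, Vic, Gamma, red, 15, 26), (11, Vic, Gamma, red, 3, 2), (11, Vic, Gamma, red, 3, 26), (11, Vic, Gamma, red, 37, 2), (11, Vic, Gamma, red, 37, 26), (24, Fay, Orion, gold, 12, 1), (24, Fay, Orion, gold, 17, 1), (24, Fay, Zephyr, black, 12, 1), (24, Fay, Zephyr, black, 17, 1), (24, Ned, Lyra, green, 12, 11), (24, Ned, Lyra, green, 17, 11), (24, Vic, Atlas, green, 12, 2), (24, Vic, Atlas, green, 12, 26), (24, Vic, Atlas, green, 17, 2), (24, Vic, Atlas, green, 17, 26)}
Selection color ≠ red: {(11, Rae, Echo, blue, 12, 9), (11, Rae, Echo, blue, 15, 9), (11, Rae, Echo, blue, 3, 9), (11, Rae, Echo, blue, 37, 9), (24, Fay, Orion, gold, 12, 1), (24, Fay, Orion, gold, 17, 1), (24, Fay, Zephyr, black, 12, 1), (24, Fay, Zephyr, black, 17, 1), (24, Ned, Lyra, green, 12, 11), (24, Ned, Lyra, green, 17, 11), (24, Vic, Atlas, green, 12, 2), (24, Vic, Atlas, green, 12, 26), (24, Vic, Atlas, green, 17, 2), (24, Vic, Atlas, green, 17, 26)}
Keep only column(s) color, sname, sid (2 duplicate(s) eliminated): {(black, Fay, 12), (black, Fay, 17), (blue, Rae, 12), (blue, Rae, 15), (blue, Rae, 3), (blue, Rae, 37), (gold, Fay, 12), (gold, Fay, 17), (green, Ned, 12), (green, Ned, 17), (green, Vic, 12), (green, Vic, 17)}
Selection sid ≠ 17: {(black, Fay, 12), (blue, Rae, 12), (blue, Rae, 15), (blue, Rae, 3), (blue, Rae, 37), (gold, Fay, 12), (green, Ned, 12), (green, Vic, 12)}
Keep only column(s) sname, sid (1 duplicate(s) eliminated): {(Fay, 12), (Ned, 12), (Rae, 12), (Rae, 15), (Rae, 3), (Rae, 37), (Vic, 12)}

{(Fay, 12), (Ned, 12), (Rae, 12), (Rae, 15), (Rae, 3), (Rae, 37), (Vic, 12)}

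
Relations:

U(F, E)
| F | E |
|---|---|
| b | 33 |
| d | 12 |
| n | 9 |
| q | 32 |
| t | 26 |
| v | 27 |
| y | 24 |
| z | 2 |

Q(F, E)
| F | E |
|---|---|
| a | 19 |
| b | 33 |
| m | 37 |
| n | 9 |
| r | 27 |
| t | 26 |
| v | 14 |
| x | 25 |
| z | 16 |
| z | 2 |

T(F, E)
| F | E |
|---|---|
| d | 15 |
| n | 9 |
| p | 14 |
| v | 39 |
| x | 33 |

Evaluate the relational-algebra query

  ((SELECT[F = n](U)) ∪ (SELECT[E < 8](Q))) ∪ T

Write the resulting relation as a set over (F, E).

{(d, 15), (n, 9), (p, 14), (v, 39), (x, 33), (z, 2)}

Apply σ_{F = n}; surviving tuples: {(n, 9)}
Apply σ_{E < 8}; surviving tuples: {(z, 2)}
Taking the union: {(n, 9), (z, 2)}
Taking the union: {(d, 15), (n, 9), (p, 14), (v, 39), (x, 33), (z, 2)}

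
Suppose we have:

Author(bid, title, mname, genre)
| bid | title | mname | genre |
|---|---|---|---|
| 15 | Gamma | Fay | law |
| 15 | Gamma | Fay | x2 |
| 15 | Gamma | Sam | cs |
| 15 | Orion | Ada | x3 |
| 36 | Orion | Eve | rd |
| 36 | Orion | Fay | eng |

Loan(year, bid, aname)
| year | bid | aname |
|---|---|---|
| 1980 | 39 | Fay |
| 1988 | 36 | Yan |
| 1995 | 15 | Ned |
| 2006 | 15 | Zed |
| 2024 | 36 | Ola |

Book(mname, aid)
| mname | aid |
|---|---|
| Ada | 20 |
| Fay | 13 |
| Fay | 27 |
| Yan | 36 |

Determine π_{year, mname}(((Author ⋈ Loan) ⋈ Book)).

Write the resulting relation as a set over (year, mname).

Author ⋈ Loan (natural join on bid): {(15, Gamma, Fay, law, 1995, Ned), (15, Gamma, Fay, law, 2006, Zed), (15, Gamma, Fay, x2, 1995, Ned), (15, Gamma, Fay, x2, 2006, Zed), (15, Gamma, Sam, cs, 1995, Ned), (15, Gamma, Sam, cs, 2006, Zed), (15, Orion, Ada, x3, 1995, Ned), (15, Orion, Ada, x3, 2006, Zed), (36, Orion, Eve, rd, 1988, Yan), (36, Orion, Eve, rd, 2024, Ola), (36, Orion, Fay, eng, 1988, Yan), (36, Orion, Fay, eng, 2024, Ola)}
(Author ⋈ Loan) ⋈ Book (natural join on mname): {(15, Gamma, Fay, law, 1995, Ned, 13), (15, Gamma, Fay, law, 1995, Ned, 27), (15, Gamma, Fay, law, 2006, Zed, 13), (15, Gamma, Fay, law, 2006, Zed, 27), (15, Gamma, Fay, x2, 1995, Ned, 13), (15, Gamma, Fay, x2, 1995, Ned, 27), (15, Gamma, Fay, x2, 2006, Zed, 13), (15, Gamma, Fay, x2, 2006, Zed, 27), (15, Orion, Ada, x3, 1995, Ned, 20), (15, Orion, Ada, x3, 2006, Zed, 20), (36, Orion, Fay, eng, 1988, Yan, 13), (36, Orion, Fay, eng, 1988, Yan, 27), (36, Orion, Fay, eng, 2024, Ola, 13), (36, Orion, Fay, eng, 2024, Ola, 27)}
π[year, mname]: project onto (year, mname) (8 duplicate(s) eliminated) → {(1988, Fay), (1995, Ada), (1995, Fay), (2006, Ada), (2006, Fay), (2024, Fay)}

{(1988, Fay), (1995, Ada), (1995, Fay), (2006, Ada), (2006, Fay), (2024, Fay)}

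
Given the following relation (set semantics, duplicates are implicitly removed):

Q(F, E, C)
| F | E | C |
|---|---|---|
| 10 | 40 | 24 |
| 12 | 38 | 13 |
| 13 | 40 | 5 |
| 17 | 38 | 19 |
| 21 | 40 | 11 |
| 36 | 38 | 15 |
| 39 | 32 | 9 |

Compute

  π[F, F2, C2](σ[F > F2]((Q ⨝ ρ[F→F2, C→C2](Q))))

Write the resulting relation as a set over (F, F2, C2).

{(13, 10, 24), (17, 12, 13), (21, 10, 24), (21, 13, 5), (36, 12, 13), (36, 17, 19)}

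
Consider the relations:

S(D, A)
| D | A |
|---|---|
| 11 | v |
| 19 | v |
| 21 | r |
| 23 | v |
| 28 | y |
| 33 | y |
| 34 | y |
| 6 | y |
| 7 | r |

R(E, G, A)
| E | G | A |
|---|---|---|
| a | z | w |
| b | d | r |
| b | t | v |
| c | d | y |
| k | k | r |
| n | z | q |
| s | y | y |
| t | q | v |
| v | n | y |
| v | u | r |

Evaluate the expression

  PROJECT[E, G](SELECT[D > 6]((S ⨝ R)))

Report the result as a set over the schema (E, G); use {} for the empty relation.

S ⋈ R (natural join on A): {(11, v, b, t), (11, v, t, q), (19, v, b, t), (19, v, t, q), (21, r, b, d), (21, r, k, k), (21, r, v, u), (23, v, b, t), (23, v, t, q), (28, y, c, d), (28, y, s, y), (28, y, v, n), (33, y, c, d), (33, y, s, y), (33, y, v, n), (34, y, c, d), (34, y, s, y), (34, y, v, n), (6, y, c, d), (6, y, s, y), (6, y, v, n), (7, r, b, d), (7, r, k, k), (7, r, v, u)}
Filtering on D > 6 leaves {(11, v, b, t), (11, v, t, q), (19, v, b, t), (19, v, t, q), (21, r, b, d), (21, r, k, k), (21, r, v, u), (23, v, b, t), (23, v, t, q), (28, y, c, d), (28, y, s, y), (28, y, v, n), (33, y, c, d), (33, y, s, y), (33, y, v, n), (34, y, c, d), (34, y, s, y), (34, y, v, n), (7, r, b, d), (7, r, k, k), (7, r, v, u)}.
π[E, G]: project onto (E, G) (13 duplicate(s) eliminated) → {(b, d), (b, t), (c, d), (k, k), (s, y), (t, q), (v, n), (v, u)}

{(b, d), (b, t), (c, d), (k, k), (s, y), (t, q), (v, n), (v, u)}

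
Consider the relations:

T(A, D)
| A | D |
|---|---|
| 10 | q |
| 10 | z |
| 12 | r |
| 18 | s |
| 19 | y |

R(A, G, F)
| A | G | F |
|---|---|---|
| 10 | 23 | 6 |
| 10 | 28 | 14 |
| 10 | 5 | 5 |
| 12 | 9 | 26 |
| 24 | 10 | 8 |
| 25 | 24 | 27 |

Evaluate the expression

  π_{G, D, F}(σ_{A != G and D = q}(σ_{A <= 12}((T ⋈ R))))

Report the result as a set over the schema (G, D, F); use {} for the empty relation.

{(23, q, 6), (28, q, 14), (5, q, 5)}

Joining T and R on A yields {(10, q, 23, 6), (10, q, 28, 14), (10, q, 5, 5), (10, z, 23, 6), (10, z, 28, 14), (10, z, 5, 5), (12, r, 9, 26)}.
Filtering on A <= 12 leaves {(10, q, 23, 6), (10, q, 28, 14), (10, q, 5, 5), (10, z, 23, 6), (10, z, 28, 14), (10, z, 5, 5), (12, r, 9, 26)}.
Filtering on A != G and D = q leaves {(10, q, 23, 6), (10, q, 28, 14), (10, q, 5, 5)}.
Keep only column(s) G, D, F: {(23, q, 6), (28, q, 14), (5, q, 5)}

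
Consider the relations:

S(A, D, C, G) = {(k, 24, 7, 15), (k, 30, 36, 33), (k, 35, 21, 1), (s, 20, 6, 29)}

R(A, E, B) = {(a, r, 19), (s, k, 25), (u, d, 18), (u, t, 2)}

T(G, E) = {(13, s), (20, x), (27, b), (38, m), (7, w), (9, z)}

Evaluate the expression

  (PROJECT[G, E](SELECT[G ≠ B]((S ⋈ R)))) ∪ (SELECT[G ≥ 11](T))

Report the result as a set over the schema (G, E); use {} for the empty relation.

{(13, s), (20, x), (27, b), (29, k), (38, m)}

Natural join on A: {(s, 20, 6, 29, k, 25)}
Apply σ_{G ≠ B}; surviving tuples: {(s, 20, 6, 29, k, 25)}
Projecting to G, E: {(29, k)}
Apply σ_{G ≥ 11}; surviving tuples: {(13, s), (20, x), (27, b), (38, m)}
Union: {(29, k)} with {(13, s), (20, x), (27, b), (38, m)} → {(13, s), (20, x), (27, b), (29, k), (38, m)}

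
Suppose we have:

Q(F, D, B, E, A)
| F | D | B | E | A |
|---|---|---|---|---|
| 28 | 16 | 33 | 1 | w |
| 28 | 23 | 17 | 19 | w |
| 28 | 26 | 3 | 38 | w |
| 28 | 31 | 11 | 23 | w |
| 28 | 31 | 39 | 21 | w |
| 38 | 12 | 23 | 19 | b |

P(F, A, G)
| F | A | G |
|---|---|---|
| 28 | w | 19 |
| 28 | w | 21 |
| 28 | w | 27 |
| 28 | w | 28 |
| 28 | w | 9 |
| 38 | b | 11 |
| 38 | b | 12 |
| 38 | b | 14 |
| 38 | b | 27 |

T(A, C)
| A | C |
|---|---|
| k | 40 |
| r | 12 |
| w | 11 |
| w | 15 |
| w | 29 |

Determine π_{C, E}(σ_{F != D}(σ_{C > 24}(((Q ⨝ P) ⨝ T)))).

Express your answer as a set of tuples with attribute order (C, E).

{(29, 1), (29, 19), (29, 21), (29, 23), (29, 38)}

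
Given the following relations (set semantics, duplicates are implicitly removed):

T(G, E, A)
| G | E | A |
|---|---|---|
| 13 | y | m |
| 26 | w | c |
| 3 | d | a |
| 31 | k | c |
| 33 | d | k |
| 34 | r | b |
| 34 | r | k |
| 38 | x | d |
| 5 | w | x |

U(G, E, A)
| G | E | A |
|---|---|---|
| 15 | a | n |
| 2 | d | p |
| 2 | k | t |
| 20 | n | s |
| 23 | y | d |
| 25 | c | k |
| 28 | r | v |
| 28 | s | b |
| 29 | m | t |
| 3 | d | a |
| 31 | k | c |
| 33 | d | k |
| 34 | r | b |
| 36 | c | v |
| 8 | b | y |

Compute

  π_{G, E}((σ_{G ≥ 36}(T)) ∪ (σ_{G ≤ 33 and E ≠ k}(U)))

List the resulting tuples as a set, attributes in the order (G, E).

{(15, a), (2, d), (20, n), (23, y), (25, c), (28, r), (28, s), (29, m), (3, d), (33, d), (38, x), (8, b)}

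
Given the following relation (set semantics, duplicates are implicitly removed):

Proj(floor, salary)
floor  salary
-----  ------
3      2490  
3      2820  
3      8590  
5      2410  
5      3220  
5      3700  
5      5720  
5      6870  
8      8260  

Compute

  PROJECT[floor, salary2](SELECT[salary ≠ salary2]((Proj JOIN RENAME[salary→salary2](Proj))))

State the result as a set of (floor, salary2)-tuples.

ρ[salary→salary2]: schema becomes (floor, salary2); tuples unchanged.
Proj ⋈ RENAME[salary→salary2](Proj) (natural join on floor): {(3, 2490, 2490), (3, 2490, 2820), (3, 2490, 8590), (3, 2820, 2490), (3, 2820, 2820), (3, 2820, 8590), (3, 8590, 2490), (3, 8590, 2820), (3, 8590, 8590), (5, 2410, 2410), (5, 2410, 3220), (5, 2410, 3700), (5, 2410, 5720), (5, 2410, 6870), (5, 3220, 2410), (5, 3220, 3220), (5, 3220, 3700), (5, 3220, 5720), (5, 3220, 6870), (5, 3700, 2410), (5, 3700, 3220), (5, 3700, 3700), (5, 3700, 5720), (5, 3700, 6870), (5, 5720, 2410), (5, 5720, 3220), (5, 5720, 3700), (5, 5720, 5720), (5, 5720, 6870), (5, 6870, 2410), (5, 6870, 3220), (5, 6870, 3700), (5, 6870, 5720), (5, 6870, 6870), (8, 8260, 8260)}
Apply σ_{salary ≠ salary2}; surviving tuples: {(3, 2490, 2820), (3, 2490, 8590), (3, 2820, 2490), (3, 2820, 8590), (3, 8590, 2490), (3, 8590, 2820), (5, 2410, 3220), (5, 2410, 3700), (5, 2410, 5720), (5, 2410, 6870), (5, 3220, 2410), (5, 3220, 3700), (5, 3220, 5720), (5, 3220, 6870), (5, 3700, 2410), (5, 3700, 3220), (5, 3700, 5720), (5, 3700, 6870), (5, 5720, 2410), (5, 5720, 3220), (5, 5720, 3700), (5, 5720, 6870), (5, 6870, 2410), (5, 6870, 3220), (5, 6870, 3700), (5, 6870, 5720)}
Projecting to floor, salary2 (18 duplicate(s) eliminated): {(3, 2490), (3, 2820), (3, 8590), (5, 2410), (5, 3220), (5, 3700), (5, 5720), (5, 6870)}

{(3, 2490), (3, 2820), (3, 8590), (5, 2410), (5, 3220), (5, 3700), (5, 5720), (5, 6870)}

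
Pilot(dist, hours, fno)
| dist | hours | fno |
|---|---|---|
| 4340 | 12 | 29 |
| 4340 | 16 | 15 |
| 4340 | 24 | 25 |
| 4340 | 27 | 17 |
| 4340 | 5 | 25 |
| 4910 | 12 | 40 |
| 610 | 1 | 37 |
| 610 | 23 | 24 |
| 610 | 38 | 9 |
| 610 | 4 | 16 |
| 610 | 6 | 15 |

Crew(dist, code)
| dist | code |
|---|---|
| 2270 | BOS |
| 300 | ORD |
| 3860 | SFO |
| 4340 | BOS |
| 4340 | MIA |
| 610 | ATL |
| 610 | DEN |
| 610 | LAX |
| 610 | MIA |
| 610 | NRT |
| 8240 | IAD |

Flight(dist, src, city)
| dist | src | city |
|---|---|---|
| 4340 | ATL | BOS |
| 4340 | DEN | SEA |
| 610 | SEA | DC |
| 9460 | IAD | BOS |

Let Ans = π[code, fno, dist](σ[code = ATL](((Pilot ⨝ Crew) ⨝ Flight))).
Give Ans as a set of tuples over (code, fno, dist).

{(ATL, 15, 610), (ATL, 16, 610), (ATL, 24, 610), (ATL, 37, 610), (ATL, 9, 610)}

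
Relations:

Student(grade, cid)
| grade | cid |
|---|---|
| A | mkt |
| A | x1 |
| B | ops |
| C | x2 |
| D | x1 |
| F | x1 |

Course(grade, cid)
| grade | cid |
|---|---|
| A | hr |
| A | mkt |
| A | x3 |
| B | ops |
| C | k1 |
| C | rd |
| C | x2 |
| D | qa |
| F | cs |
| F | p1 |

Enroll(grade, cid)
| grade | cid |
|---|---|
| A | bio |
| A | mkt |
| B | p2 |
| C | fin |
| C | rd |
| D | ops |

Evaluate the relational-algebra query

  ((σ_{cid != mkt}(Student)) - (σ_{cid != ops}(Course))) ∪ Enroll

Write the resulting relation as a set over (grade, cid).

{(A, bio), (A, mkt), (A, x1), (B, ops), (B, p2), (C, fin), (C, rd), (D, ops), (D, x1), (F, x1)}

Selection cid != mkt: {(A, x1), (B, ops), (C, x2), (D, x1), (F, x1)}
Selection cid != ops: {(A, hr), (A, mkt), (A, x3), (C, k1), (C, rd), (C, x2), (D, qa), (F, cs), (F, p1)}
Taking the difference: {(A, x1), (B, ops), (D, x1), (F, x1)}
Taking the union: {(A, bio), (A, mkt), (A, x1), (B, ops), (B, p2), (C, fin), (C, rd), (D, ops), (D, x1), (F, x1)}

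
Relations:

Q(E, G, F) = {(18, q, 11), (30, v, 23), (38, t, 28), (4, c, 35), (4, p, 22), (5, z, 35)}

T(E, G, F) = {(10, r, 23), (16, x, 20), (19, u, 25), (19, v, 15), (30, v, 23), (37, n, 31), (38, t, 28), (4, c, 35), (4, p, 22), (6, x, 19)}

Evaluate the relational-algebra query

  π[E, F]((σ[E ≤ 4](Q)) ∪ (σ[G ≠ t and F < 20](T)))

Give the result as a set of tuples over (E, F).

{(19, 15), (4, 22), (4, 35), (6, 19)}

Apply σ_{E ≤ 4}; surviving tuples: {(4, c, 35), (4, p, 22)}
Apply σ_{G ≠ t and F < 20}; surviving tuples: {(19, v, 15), (6, x, 19)}
Taking the union: {(19, v, 15), (4, c, 35), (4, p, 22), (6, x, 19)}
Projecting to E, F: {(19, 15), (4, 22), (4, 35), (6, 19)}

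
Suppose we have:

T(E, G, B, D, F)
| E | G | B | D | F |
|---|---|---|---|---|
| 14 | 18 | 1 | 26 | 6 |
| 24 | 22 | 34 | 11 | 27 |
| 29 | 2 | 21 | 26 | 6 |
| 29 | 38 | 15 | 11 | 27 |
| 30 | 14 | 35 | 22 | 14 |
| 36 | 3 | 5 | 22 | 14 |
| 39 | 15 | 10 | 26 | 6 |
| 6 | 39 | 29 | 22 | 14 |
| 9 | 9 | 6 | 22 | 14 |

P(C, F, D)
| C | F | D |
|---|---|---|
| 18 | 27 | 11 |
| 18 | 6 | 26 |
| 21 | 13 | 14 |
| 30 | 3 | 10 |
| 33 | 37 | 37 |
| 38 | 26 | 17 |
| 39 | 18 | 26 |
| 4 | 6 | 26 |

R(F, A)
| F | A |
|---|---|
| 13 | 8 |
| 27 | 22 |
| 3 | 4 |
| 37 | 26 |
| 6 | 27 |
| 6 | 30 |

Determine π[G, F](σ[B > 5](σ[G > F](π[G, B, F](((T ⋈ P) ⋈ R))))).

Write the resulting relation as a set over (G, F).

{(15, 6), (38, 27)}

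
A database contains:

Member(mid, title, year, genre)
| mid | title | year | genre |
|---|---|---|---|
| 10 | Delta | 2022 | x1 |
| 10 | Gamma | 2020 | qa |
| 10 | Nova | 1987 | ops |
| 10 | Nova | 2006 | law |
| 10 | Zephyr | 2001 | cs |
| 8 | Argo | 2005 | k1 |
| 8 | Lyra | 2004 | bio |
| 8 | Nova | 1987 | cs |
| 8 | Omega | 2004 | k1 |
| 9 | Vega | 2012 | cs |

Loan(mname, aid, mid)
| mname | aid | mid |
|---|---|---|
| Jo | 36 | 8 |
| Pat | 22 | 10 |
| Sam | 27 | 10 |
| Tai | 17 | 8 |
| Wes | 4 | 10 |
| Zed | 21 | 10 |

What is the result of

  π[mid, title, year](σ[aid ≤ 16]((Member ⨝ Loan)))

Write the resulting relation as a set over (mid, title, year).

Member ⋈ Loan (natural join on mid): {(10, Delta, 2022, x1, Pat, 22), (10, Delta, 2022, x1, Sam, 27), (10, Delta, 2022, x1, Wes, 4), (10, Delta, 2022, x1, Zed, 21), (10, Gamma, 2020, qa, Pat, 22), (10, Gamma, 2020, qa, Sam, 27), (10, Gamma, 2020, qa, Wes, 4), (10, Gamma, 2020, qa, Zed, 21), (10, Nova, 1987, ops, Pat, 22), (10, Nova, 1987, ops, Sam, 27), (10, Nova, 1987, ops, Wes, 4), (10, Nova, 1987, ops, Zed, 21), (10, Nova, 2006, law, Pat, 22), (10, Nova, 2006, law, Sam, 27), (10, Nova, 2006, law, Wes, 4), (10, Nova, 2006, law, Zed, 21), (10, Zephyr, 2001, cs, Pat, 22), (10, Zephyr, 2001, cs, Sam, 27), (10, Zephyr, 2001, cs, Wes, 4), (10, Zephyr, 2001, cs, Zed, 21), (8, Argo, 2005, k1, Jo, 36), (8, Argo, 2005, k1, Tai, 17), (8, Lyra, 2004, bio, Jo, 36), (8, Lyra, 2004, bio, Tai, 17), (8, Nova, 1987, cs, Jo, 36), (8, Nova, 1987, cs, Tai, 17), (8, Omega, 2004, k1, Jo, 36), (8, Omega, 2004, k1, Tai, 17)}
Apply σ_{aid ≤ 16}; surviving tuples: {(10, Delta, 2022, x1, Wes, 4), (10, Gamma, 2020, qa, Wes, 4), (10, Nova, 1987, ops, Wes, 4), (10, Nova, 2006, law, Wes, 4), (10, Zephyr, 2001, cs, Wes, 4)}
π_{mid, title, year} gives {(10, Delta, 2022), (10, Gamma, 2020), (10, Nova, 1987), (10, Nova, 2006), (10, Zephyr, 2001)}.

{(10, Delta, 2022), (10, Gamma, 2020), (10, Nova, 1987), (10, Nova, 2006), (10, Zephyr, 2001)}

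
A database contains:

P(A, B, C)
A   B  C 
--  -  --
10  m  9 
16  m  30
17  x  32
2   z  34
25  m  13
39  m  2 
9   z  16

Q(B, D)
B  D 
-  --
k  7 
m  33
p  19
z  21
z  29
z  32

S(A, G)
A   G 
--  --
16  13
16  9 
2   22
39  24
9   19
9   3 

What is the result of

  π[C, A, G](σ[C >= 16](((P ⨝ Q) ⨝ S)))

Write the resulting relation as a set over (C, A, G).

{(16, 9, 19), (16, 9, 3), (30, 16, 13), (30, 16, 9), (34, 2, 22)}

Joining P and Q on B yields {(10, m, 9, 33), (16, m, 30, 33), (2, z, 34, 21), (2, z, 34, 29), (2, z, 34, 32), (25, m, 13, 33), (39, m, 2, 33), (9, z, 16, 21), (9, z, 16, 29), (9, z, 16, 32)}.
Joining (P ⨝ Q) and S on A yields {(16, m, 30, 33, 13), (16, m, 30, 33, 9), (2, z, 34, 21, 22), (2, z, 34, 29, 22), (2, z, 34, 32, 22), (39, m, 2, 33, 24), (9, z, 16, 21, 19), (9, z, 16, 21, 3), (9, z, 16, 29, 19), (9, z, 16, 29, 3), (9, z, 16, 32, 19), (9, z, 16, 32, 3)}.
σ[C >= 16]: keep tuples satisfying C >= 16 → {(16, m, 30, 33, 13), (16, m, 30, 33, 9), (2, z, 34, 21, 22), (2, z, 34, 29, 22), (2, z, 34, 32, 22), (9, z, 16, 21, 19), (9, z, 16, 21, 3), (9, z, 16, 29, 19), (9, z, 16, 29, 3), (9, z, 16, 32, 19), (9, z, 16, 32, 3)}
π[C, A, G]: project onto (C, A, G) (6 duplicate(s) eliminated) → {(16, 9, 19), (16, 9, 3), (30, 16, 13), (30, 16, 9), (34, 2, 22)}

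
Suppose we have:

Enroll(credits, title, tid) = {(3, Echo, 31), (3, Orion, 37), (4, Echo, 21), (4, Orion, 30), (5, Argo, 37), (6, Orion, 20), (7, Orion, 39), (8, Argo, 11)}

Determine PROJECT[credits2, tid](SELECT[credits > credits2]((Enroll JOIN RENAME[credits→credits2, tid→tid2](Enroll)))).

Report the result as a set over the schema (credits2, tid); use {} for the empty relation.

{(3, 20), (3, 21), (3, 30), (3, 39), (4, 20), (4, 39), (5, 11), (6, 39)}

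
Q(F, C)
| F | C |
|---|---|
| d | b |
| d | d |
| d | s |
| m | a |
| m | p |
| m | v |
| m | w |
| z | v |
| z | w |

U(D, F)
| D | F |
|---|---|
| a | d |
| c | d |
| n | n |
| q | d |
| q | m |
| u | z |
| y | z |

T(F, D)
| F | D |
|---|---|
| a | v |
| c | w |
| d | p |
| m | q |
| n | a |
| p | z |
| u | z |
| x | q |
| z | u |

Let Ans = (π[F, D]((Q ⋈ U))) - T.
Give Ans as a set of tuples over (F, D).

Joining Q and U on F yields {(d, b, a), (d, b, c), (d, b, q), (d, d, a), (d, d, c), (d, d, q), (d, s, a), (d, s, c), (d, s, q), (m, a, q), (m, p, q), (m, v, q), (m, w, q), (z, v, u), (z, v, y), (z, w, u), (z, w, y)}.
Projecting to F, D (11 duplicate(s) eliminated): {(d, a), (d, c), (d, q), (m, q), (z, u), (z, y)}
Taking the difference: {(d, a), (d, c), (d, q), (z, y)}

{(d, a), (d, c), (d, q), (z, y)}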